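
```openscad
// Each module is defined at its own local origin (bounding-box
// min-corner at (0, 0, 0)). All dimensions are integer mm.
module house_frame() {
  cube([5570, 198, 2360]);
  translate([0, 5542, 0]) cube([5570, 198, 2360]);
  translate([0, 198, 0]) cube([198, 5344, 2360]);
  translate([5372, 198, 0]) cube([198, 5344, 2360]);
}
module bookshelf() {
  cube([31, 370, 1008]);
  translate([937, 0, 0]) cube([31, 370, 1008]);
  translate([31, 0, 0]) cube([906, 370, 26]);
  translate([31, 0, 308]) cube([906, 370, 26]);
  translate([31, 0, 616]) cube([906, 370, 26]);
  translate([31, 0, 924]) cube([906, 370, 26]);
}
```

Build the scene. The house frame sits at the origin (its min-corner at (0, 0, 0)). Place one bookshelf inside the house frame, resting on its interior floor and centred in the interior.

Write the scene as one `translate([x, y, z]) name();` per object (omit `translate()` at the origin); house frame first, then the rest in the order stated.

house_frame();
translate([2301, 2685, 0]) bookshelf();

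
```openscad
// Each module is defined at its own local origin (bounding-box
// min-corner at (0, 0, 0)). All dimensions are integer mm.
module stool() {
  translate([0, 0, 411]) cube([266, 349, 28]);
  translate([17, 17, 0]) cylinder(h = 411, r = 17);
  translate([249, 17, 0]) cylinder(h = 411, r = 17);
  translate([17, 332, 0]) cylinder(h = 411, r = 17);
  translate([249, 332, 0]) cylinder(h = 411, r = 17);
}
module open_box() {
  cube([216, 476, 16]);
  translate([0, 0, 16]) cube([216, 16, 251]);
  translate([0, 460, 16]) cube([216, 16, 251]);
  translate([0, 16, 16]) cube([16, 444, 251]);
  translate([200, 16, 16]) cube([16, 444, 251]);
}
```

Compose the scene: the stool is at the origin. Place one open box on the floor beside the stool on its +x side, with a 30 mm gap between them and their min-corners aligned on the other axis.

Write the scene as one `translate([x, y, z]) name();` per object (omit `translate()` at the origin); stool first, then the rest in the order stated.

stool();
translate([296, 0, 0]) open_box();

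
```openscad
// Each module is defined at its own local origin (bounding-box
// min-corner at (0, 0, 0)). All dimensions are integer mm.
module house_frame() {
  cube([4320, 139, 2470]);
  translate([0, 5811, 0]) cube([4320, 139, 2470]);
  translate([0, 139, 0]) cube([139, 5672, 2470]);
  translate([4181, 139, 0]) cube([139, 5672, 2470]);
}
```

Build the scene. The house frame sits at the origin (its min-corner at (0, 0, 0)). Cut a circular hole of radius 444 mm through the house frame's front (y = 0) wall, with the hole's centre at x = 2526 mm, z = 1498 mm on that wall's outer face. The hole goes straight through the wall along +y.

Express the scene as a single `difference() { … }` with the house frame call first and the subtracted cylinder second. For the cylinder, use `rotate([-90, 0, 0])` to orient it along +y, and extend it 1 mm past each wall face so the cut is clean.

difference() {
  house_frame();
  translate([2526, -1, 1498]) rotate([-90, 0, 0]) cylinder(h = 141, r = 444);
}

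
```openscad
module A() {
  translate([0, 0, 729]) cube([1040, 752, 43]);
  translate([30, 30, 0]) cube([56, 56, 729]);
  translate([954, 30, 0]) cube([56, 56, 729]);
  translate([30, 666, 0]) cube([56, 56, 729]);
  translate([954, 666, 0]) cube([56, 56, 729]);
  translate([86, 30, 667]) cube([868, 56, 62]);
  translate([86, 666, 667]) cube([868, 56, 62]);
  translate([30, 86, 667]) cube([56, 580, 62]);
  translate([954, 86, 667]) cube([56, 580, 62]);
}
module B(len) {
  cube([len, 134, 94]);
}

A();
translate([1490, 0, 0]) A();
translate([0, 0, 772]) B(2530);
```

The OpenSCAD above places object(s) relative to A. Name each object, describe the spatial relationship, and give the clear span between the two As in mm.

Second table starts at x = 1490; first ends at x = 1040; clear span = 1490 − 1040 = 450 mm.

A is a table. B is a beam. A beam spans the tops of two tables. The clear span between the two tables is 450 mm.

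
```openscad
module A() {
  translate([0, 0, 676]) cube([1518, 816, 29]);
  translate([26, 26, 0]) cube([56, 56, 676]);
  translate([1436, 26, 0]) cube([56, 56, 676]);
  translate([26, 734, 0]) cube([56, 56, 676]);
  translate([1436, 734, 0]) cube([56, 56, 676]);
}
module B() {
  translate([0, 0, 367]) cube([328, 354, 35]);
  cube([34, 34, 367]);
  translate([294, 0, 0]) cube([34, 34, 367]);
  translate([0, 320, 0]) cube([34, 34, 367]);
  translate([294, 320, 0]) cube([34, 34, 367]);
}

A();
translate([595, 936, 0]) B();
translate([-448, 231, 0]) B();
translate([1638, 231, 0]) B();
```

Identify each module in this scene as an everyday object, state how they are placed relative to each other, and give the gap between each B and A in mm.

Each stool's nearest face is 120 mm from the table's bounding box.

A is a table. B is a stool. Three stools sit around the table at the +y, −x, +x sides. The gap between each stool and the table is 120 mm.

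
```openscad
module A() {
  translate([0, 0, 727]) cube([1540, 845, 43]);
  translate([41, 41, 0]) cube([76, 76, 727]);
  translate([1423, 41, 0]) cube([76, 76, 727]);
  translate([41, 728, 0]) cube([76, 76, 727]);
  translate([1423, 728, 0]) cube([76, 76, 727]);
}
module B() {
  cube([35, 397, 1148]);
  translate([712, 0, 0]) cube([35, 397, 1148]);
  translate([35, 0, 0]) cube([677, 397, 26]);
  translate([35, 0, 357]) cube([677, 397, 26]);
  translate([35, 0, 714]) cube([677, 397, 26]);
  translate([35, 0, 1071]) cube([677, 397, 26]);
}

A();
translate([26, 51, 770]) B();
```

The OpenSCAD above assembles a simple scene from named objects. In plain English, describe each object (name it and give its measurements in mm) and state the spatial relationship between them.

A is a rectangular dining table. The top is 1540×845×43 mm with its upper surface at z = 770 mm. It stands on four 76×76 mm square legs, each inset 41 mm from the nearest pair of top edges, running from the floor to the underside of the top.

B is a bookshelf 747 mm wide overall, 397 mm deep and 1148 mm tall. The two sides are 35 mm thick vertical panels. 4 horizontal shelves of 26 mm thickness span between the inner faces of the sides; the lowest shelf sits on the floor and shelves are stacked with a clear vertical gap of 331 mm between each pair.

The bookshelf is on top of the table.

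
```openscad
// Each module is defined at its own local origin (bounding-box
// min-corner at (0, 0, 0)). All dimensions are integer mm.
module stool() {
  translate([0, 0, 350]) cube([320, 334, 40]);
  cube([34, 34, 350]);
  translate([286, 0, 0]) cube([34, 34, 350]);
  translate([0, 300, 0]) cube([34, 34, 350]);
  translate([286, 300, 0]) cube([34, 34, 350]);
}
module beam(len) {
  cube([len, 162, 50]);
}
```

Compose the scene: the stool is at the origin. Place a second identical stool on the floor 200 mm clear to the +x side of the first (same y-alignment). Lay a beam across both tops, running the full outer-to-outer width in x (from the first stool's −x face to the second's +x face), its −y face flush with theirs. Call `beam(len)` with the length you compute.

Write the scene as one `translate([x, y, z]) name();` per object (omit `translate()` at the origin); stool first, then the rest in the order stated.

stool();
translate([520, 0, 0]) stool();
translate([0, 0, 390]) beam(840);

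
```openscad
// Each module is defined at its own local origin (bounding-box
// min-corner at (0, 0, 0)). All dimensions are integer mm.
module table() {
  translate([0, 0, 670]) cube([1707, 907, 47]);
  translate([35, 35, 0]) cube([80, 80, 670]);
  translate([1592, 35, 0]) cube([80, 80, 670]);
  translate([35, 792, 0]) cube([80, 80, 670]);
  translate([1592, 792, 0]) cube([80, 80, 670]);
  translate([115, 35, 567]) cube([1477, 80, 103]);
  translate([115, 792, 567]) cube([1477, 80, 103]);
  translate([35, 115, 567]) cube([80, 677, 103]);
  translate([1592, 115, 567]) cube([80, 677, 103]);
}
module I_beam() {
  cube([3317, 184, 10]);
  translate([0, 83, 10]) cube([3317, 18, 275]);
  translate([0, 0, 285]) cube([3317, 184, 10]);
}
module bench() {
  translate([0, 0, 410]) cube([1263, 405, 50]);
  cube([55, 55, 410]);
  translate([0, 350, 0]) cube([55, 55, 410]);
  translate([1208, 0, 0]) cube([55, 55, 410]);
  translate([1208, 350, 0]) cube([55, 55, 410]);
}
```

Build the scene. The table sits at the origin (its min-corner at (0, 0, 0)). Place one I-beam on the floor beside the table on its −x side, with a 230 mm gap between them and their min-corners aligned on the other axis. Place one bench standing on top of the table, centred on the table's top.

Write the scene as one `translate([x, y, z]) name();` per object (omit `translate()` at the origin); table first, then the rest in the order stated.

table();
translate([-3547, 0, 0]) I_beam();
translate([222, 251, 717]) bench();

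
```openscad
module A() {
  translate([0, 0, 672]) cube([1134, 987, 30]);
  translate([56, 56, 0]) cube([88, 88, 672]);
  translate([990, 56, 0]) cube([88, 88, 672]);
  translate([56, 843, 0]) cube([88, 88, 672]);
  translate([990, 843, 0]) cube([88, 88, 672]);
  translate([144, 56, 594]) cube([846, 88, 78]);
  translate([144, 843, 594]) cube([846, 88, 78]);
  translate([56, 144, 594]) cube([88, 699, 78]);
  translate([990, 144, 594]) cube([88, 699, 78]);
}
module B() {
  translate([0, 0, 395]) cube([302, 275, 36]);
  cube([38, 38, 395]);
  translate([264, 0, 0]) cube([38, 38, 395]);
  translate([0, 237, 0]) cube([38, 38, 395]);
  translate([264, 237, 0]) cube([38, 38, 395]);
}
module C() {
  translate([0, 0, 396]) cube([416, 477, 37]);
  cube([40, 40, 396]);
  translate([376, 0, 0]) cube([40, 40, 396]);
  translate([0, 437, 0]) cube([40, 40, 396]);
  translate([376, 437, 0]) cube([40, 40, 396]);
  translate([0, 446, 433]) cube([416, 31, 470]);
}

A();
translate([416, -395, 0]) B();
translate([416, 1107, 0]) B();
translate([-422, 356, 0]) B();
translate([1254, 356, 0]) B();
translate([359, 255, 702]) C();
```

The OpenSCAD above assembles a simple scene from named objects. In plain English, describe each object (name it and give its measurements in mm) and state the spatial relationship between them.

A is a table with a 1134×987 mm rectangular top, 30 mm thick, top surface at z = 702 mm, supported by four 88×88 mm square legs, each inset 56 mm from the nearest pair of top edges, running from the floor. Four apron rails, 88 mm thick and 78 mm tall, run between adjacent legs with their top edges flush with the underside of the top and their outer faces flush with the legs' outer faces.

B is a four-legged stool. The seat is a 302×275×36 mm slab whose top surface is at z = 431 mm; four square legs, each 38×38 mm in cross-section, run from the floor (z = 0) to the underside of the seat, each flush with a corner of the seat.

C is a chair: 416×477 mm seat, 37 mm thick, top at z = 433 mm, on four 40 mm square corner legs flush with the seat edges. A 31 mm thick backrest slab spans the full seat width, extending 470 mm above the seat top, its back face flush with the seat's +y edge.

Four stools sit around the table at the −y, +y, −x, +x sides. The chair is on top of the table, centred.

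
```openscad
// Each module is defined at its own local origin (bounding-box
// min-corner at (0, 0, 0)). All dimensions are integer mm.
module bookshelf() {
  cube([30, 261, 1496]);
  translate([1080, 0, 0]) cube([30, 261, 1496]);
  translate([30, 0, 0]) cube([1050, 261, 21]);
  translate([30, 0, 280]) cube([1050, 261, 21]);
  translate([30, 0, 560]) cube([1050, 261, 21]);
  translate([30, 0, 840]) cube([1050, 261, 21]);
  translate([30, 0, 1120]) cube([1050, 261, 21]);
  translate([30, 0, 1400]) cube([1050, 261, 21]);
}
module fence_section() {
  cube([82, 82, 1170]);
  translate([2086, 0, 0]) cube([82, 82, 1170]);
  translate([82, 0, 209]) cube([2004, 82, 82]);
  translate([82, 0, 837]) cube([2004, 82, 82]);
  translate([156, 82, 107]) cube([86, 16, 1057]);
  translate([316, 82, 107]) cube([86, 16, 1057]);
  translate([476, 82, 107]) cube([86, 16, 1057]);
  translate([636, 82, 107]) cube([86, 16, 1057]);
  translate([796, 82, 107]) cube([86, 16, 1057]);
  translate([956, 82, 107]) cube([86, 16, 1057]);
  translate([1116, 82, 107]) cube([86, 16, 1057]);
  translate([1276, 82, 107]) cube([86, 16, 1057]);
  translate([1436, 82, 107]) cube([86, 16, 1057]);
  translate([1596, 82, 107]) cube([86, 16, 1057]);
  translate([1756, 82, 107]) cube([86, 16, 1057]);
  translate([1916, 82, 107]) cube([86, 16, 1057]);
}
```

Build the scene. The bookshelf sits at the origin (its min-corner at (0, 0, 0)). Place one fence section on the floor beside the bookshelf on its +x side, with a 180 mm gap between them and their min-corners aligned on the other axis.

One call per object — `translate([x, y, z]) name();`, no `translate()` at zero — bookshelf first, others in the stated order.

bookshelf();
translate([1290, 0, 0]) fence_section();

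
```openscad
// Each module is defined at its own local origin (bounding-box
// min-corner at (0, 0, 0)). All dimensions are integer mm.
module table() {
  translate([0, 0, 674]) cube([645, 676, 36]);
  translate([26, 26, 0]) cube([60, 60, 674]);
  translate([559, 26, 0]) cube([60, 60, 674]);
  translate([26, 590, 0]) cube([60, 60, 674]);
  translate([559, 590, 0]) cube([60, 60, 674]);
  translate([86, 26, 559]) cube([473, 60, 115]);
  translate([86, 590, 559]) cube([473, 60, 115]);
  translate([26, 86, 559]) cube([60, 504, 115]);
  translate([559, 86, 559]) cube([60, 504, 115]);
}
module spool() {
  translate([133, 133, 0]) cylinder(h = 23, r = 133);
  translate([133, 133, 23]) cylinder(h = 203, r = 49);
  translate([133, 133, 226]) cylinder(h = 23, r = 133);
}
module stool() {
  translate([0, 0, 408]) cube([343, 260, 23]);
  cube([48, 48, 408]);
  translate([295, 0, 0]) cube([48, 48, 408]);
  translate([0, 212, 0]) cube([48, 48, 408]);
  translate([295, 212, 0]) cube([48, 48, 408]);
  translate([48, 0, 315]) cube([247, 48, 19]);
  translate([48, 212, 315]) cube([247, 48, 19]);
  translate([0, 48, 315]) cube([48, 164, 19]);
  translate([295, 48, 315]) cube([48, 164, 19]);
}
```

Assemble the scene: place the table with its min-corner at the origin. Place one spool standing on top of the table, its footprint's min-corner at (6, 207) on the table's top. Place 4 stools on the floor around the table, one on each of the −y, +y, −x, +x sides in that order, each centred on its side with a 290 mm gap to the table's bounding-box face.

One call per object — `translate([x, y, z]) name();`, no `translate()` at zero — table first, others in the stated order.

table();
translate([6, 207, 710]) spool();
translate([151, -550, 0]) stool();
translate([151, 966, 0]) stool();
translate([-633, 208, 0]) stool();
translate([935, 208, 0]) stool();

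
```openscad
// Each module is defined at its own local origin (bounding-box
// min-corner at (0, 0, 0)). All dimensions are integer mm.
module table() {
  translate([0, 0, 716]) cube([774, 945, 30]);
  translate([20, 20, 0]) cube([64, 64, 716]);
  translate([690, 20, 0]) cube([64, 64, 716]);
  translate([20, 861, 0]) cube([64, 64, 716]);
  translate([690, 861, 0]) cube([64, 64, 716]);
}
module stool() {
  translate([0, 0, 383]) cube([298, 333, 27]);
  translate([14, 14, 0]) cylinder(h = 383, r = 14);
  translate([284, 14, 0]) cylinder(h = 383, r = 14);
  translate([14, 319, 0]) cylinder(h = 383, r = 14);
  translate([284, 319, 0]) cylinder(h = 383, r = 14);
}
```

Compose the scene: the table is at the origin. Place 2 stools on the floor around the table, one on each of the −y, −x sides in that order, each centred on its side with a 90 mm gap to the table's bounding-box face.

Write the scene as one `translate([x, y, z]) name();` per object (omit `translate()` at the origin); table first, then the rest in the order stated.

table();
translate([238, -423, 0]) stool();
translate([-388, 306, 0]) stool();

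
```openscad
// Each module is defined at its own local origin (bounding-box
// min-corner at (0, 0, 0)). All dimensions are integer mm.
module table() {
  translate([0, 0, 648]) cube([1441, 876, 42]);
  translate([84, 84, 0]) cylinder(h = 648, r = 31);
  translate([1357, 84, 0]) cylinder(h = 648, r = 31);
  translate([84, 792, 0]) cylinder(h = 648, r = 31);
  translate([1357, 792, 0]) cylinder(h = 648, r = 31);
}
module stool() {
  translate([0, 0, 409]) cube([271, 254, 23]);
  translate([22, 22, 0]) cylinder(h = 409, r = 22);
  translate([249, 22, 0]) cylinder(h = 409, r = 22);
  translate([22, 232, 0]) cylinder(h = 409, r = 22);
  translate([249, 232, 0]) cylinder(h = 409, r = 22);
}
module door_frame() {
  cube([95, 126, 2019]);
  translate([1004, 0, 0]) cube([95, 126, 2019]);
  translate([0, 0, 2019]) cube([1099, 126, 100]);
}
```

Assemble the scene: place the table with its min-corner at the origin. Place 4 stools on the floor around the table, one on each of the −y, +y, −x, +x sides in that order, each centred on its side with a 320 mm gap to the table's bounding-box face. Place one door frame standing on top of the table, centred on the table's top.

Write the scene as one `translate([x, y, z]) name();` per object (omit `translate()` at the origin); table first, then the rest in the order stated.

table();
translate([585, -574, 0]) stool();
translate([585, 1196, 0]) stool();
translate([-591, 311, 0]) stool();
translate([1761, 311, 0]) stool();
translate([171, 375, 690]) door_frame();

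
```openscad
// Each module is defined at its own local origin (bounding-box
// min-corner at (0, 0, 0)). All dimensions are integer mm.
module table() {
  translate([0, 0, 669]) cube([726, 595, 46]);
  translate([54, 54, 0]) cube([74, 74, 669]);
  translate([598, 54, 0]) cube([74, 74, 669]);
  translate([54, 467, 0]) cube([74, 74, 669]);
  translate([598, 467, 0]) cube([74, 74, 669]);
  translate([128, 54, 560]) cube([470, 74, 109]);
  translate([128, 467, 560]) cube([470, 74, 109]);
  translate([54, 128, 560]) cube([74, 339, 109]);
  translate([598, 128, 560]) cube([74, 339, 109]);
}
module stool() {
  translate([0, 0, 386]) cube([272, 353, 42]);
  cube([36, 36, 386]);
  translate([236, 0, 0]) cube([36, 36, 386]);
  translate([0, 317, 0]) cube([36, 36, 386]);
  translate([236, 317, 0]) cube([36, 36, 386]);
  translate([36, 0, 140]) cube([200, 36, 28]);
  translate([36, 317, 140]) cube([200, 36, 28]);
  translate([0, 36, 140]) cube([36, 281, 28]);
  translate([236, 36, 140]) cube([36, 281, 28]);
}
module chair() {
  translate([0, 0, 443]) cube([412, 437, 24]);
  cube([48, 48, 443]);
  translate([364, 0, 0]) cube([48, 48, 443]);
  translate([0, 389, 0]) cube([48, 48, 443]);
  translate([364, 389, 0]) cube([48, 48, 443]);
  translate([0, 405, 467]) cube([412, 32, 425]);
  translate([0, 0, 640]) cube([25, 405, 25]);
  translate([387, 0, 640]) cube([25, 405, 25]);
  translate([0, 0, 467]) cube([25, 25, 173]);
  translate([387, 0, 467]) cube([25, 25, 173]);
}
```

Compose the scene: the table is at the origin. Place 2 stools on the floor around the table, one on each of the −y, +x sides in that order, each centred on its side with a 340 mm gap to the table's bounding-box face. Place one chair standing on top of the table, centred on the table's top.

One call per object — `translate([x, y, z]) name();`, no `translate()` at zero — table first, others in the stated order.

table();
translate([227, -693, 0]) stool();
translate([1066, 121, 0]) stool();
translate([157, 79, 715]) chair();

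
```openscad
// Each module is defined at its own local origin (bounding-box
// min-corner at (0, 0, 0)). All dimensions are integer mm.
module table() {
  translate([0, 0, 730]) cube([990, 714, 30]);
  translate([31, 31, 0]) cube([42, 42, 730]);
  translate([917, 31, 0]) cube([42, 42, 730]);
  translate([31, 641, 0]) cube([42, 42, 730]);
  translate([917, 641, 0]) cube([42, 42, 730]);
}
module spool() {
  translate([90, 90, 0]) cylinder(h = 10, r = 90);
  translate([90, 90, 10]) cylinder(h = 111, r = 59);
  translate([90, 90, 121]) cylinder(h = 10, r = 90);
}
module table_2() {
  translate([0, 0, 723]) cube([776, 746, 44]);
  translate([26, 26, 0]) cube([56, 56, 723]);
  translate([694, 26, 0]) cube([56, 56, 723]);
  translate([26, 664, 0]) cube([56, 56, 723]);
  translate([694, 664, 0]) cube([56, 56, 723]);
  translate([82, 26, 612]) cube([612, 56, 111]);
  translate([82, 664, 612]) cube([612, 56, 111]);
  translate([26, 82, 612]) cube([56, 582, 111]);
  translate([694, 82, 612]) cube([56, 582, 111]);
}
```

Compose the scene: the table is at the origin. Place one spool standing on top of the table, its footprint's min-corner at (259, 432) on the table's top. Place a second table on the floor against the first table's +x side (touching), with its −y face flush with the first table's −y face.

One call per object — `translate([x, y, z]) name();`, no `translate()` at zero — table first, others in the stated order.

table();
translate([259, 432, 760]) spool();
translate([990, 0, 0]) table_2();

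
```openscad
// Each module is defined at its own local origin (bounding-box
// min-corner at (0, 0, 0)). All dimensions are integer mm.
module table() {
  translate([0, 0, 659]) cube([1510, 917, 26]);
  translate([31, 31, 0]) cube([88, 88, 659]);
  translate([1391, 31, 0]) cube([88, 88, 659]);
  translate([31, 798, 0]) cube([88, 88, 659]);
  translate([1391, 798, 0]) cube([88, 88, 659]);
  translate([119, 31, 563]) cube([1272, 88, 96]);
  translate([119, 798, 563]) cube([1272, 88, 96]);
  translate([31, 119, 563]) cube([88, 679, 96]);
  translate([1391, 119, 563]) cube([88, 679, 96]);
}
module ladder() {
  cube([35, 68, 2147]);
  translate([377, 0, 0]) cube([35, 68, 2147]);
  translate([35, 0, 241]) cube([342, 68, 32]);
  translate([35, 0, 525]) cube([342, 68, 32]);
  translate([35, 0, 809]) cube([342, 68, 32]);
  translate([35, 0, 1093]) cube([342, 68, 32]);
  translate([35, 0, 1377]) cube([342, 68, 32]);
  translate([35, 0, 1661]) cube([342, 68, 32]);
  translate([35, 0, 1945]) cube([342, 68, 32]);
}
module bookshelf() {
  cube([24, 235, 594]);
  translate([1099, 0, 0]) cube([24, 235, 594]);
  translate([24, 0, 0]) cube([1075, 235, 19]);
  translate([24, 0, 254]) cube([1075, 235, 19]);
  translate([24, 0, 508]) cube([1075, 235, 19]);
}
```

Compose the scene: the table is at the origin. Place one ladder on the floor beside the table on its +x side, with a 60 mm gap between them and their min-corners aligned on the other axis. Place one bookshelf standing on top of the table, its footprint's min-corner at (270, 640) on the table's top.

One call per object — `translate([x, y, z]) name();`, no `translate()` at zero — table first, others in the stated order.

table();
translate([1570, 0, 0]) ladder();
translate([270, 640, 685]) bookshelf();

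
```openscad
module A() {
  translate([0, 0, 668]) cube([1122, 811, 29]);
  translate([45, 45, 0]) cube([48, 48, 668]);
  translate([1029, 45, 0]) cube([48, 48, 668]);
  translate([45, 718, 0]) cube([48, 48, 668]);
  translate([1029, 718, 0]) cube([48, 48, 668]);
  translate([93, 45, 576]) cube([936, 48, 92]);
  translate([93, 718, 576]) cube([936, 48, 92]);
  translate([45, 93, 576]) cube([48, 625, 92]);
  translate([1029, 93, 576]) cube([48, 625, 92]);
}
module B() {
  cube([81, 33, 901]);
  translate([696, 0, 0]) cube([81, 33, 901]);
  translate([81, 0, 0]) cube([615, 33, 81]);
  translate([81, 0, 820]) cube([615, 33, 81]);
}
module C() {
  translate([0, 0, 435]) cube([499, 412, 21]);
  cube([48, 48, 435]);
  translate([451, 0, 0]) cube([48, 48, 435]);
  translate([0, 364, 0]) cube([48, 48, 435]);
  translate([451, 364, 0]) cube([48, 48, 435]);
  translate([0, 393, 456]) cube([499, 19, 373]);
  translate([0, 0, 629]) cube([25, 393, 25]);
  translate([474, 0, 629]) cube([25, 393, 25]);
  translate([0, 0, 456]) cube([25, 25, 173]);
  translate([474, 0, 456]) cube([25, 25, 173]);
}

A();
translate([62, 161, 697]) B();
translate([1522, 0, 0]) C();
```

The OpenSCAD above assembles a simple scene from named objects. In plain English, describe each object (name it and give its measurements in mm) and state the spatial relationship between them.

A is a rectangular dining table. The top is 1122×811×29 mm with its upper surface at z = 697 mm. It stands on four 48×48 mm square legs, each inset 45 mm from the nearest pair of top edges, running from the floor to the underside of the top. Four apron rails, 48 mm thick and 92 mm tall, run between adjacent legs with their top edges flush with the underside of the top and their outer faces flush with the legs' outer faces.

B is a picture frame with a 615×739 mm rectangular opening (x by z) and a uniform 81 mm border on every side. Frame depth is 33 mm along y. It is built from two vertical stiles running the full outside height and two horizontal rails spanning the gap between the stiles.

C is a chair: 499×412 mm seat, 21 mm thick, top at z = 456 mm, on four 48 mm square corner legs flush with the seat edges. A 19 mm thick backrest slab spans the full seat width, extending 373 mm above the seat top, its back face flush with the seat's +y edge. Two armrests of 25×25 mm section run along each side from the seat's front edge to the front of the backrest, top faces 198 mm above the seat top and outer faces flush with the seat's x-edges; a 25×25 mm post under the front of each armrest stands on the seat at the front corner.

The picture frame is on top of the table. The chair is on the floor beside the table on its +x side.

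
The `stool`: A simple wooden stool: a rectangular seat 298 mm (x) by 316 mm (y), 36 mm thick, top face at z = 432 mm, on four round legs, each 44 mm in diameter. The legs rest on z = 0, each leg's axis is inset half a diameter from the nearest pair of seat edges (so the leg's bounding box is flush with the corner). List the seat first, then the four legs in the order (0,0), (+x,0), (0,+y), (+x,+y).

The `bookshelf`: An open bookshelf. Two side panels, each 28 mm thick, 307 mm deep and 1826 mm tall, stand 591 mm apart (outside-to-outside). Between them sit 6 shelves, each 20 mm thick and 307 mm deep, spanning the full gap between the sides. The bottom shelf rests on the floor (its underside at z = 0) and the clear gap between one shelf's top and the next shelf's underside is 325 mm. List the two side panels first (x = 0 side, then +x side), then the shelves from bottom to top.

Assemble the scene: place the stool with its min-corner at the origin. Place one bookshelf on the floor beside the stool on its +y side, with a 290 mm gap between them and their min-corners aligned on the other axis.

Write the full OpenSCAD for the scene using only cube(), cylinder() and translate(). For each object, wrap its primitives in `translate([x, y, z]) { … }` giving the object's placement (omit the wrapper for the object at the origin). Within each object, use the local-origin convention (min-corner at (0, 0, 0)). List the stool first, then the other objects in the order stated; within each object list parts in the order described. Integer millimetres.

translate([0, 0, 396]) cube([298, 316, 36]);
translate([22, 22, 0]) cylinder(h = 396, r = 22);
translate([276, 22, 0]) cylinder(h = 396, r = 22);
translate([22, 294, 0]) cylinder(h = 396, r = 22);
translate([276, 294, 0]) cylinder(h = 396, r = 22);
translate([0, 606, 0]) {
  cube([28, 307, 1826]);
  translate([563, 0, 0]) cube([28, 307, 1826]);
  translate([28, 0, 0]) cube([535, 307, 20]);
  translate([28, 0, 345]) cube([535, 307, 20]);
  translate([28, 0, 690]) cube([535, 307, 20]);
  translate([28, 0, 1035]) cube([535, 307, 20]);
  translate([28, 0, 1380]) cube([535, 307, 20]);
  translate([28, 0, 1725]) cube([535, 307, 20]);
}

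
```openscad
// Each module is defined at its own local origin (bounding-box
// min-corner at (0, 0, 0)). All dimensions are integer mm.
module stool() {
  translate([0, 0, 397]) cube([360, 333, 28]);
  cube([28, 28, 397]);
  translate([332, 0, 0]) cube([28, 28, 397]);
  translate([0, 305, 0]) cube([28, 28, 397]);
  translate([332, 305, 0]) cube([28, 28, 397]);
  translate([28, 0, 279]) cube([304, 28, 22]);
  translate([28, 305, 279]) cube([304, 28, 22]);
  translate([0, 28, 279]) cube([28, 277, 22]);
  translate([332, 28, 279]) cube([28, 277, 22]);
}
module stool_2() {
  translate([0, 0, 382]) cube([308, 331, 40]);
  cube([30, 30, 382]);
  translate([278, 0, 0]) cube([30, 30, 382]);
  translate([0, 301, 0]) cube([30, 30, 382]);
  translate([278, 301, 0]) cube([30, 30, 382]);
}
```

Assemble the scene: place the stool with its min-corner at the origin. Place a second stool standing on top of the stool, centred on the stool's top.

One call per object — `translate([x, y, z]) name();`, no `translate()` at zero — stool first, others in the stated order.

stool();
translate([26, 1, 425]) stool_2();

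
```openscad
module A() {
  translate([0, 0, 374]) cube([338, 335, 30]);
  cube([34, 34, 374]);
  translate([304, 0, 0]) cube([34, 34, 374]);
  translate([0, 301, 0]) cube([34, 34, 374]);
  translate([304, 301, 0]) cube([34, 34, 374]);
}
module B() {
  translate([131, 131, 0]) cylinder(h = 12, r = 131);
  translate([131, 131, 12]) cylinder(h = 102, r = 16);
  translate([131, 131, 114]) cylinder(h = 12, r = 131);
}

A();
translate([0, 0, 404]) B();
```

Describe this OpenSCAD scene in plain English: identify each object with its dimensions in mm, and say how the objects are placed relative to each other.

A is a four-legged stool. The seat is a 338×335×30 mm slab whose top surface is at z = 404 mm; four square legs, each 34×34 mm in cross-section, run from the floor (z = 0) to the underside of the seat, each flush with a corner of the seat.

B is a spool: two coaxial disc flanges of radius 131 mm and thickness 12 mm, joined by a core cylinder of radius 16 mm and height 102 mm. The lower flange rests on z = 0 and the three cylinders share a vertical axis.

The spool is on top of the stool.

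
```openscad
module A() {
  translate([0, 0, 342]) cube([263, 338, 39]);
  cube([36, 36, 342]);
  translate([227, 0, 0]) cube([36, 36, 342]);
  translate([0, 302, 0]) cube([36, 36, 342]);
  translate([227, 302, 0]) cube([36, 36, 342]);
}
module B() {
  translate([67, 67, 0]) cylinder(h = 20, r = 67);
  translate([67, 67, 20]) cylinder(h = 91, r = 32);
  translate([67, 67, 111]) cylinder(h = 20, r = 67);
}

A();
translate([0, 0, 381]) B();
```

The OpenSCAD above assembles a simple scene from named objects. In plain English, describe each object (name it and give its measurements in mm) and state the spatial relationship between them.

A is a simple wooden stool: a rectangular seat 263 mm (x) by 338 mm (y), 39 mm thick, top face at z = 381 mm, on four square legs, each 36×36 mm in cross-section. The legs rest on z = 0, each flush with a corner of the seat.

B is a spool: two coaxial disc flanges of radius 67 mm and thickness 20 mm, joined by a core cylinder of radius 32 mm and height 91 mm. The lower flange rests on z = 0 and the three cylinders share a vertical axis.

The spool is on top of the stool.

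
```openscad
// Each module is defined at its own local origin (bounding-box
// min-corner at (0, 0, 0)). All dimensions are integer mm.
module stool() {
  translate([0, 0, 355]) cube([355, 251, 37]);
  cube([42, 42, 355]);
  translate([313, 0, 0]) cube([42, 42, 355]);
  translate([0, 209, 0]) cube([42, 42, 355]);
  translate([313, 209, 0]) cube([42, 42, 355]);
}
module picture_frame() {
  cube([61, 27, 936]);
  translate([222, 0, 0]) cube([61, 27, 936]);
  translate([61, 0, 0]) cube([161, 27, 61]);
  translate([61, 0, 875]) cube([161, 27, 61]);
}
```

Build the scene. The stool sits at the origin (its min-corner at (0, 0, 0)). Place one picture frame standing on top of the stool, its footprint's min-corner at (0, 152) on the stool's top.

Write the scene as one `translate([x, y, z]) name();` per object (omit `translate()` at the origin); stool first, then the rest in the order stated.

stool();
translate([0, 152, 392]) picture_frame();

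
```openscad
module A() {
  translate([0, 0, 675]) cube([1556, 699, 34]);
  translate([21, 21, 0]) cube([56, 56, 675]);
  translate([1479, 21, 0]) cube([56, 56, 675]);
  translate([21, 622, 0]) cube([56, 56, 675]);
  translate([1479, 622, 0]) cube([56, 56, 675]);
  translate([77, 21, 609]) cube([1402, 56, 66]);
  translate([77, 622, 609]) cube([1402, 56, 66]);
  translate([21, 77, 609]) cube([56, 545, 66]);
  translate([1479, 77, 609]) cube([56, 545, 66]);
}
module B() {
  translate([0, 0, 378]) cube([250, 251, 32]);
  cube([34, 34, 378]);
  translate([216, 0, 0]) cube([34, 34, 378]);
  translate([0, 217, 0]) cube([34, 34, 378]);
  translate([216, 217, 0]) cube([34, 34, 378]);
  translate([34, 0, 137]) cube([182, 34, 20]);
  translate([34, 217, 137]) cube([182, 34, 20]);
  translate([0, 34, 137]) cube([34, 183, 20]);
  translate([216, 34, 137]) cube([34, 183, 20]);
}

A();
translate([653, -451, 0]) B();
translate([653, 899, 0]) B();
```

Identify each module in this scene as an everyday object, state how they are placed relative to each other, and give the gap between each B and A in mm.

A is a table. B is a stool. Two stools sit around the table at the −y, +y sides. The gap between each stool and the table is 200 mm.

Each stool's nearest face is 200 mm from the table's bounding box.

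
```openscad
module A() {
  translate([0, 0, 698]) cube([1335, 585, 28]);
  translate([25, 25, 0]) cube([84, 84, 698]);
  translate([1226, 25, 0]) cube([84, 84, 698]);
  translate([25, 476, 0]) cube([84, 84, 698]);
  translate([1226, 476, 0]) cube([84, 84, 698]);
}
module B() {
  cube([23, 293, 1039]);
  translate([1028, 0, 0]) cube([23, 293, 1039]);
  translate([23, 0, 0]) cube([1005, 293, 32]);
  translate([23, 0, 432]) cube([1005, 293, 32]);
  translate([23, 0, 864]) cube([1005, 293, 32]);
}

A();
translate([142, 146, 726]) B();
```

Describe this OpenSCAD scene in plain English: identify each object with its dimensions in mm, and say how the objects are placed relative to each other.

A is a rectangular dining table. The top is 1335×585×28 mm with its upper surface at z = 726 mm. It stands on four 84×84 mm square legs, each inset 25 mm from the nearest pair of top edges, running from the floor to the underside of the top.

B is an open bookshelf. Two side panels, each 23 mm thick, 293 mm deep and 1039 mm tall, stand 1051 mm apart (outside-to-outside). Between them sit 3 shelves, each 32 mm thick and 293 mm deep, spanning the full gap between the sides. The bottom shelf rests on the floor (its underside at z = 0) and the clear gap between one shelf's top and the next shelf's underside is 400 mm.

The bookshelf is on top of the table, centred.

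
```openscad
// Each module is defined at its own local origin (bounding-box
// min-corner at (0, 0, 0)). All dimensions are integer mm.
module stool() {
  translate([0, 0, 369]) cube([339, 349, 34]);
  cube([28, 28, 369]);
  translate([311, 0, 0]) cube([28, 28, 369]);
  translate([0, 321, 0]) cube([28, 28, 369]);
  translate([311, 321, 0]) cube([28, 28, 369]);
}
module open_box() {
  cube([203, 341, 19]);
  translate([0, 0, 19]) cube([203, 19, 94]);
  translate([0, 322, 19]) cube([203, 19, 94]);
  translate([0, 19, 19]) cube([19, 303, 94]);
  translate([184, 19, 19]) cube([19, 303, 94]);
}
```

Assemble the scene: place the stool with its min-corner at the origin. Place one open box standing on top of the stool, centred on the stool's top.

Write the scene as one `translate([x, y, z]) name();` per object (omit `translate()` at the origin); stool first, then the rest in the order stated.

stool();
translate([68, 4, 403]) open_box();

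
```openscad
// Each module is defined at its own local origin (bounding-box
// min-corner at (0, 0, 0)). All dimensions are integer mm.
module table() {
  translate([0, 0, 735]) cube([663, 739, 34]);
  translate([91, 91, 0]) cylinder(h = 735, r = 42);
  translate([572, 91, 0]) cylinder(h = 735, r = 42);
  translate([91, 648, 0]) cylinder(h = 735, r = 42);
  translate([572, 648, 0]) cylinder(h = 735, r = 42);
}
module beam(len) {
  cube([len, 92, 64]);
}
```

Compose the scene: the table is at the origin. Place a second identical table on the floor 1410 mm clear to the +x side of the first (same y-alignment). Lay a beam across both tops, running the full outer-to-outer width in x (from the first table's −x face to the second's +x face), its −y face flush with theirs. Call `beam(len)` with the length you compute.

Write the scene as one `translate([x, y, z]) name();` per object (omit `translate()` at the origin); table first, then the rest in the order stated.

table();
translate([2073, 0, 0]) table();
translate([0, 0, 769]) beam(2736);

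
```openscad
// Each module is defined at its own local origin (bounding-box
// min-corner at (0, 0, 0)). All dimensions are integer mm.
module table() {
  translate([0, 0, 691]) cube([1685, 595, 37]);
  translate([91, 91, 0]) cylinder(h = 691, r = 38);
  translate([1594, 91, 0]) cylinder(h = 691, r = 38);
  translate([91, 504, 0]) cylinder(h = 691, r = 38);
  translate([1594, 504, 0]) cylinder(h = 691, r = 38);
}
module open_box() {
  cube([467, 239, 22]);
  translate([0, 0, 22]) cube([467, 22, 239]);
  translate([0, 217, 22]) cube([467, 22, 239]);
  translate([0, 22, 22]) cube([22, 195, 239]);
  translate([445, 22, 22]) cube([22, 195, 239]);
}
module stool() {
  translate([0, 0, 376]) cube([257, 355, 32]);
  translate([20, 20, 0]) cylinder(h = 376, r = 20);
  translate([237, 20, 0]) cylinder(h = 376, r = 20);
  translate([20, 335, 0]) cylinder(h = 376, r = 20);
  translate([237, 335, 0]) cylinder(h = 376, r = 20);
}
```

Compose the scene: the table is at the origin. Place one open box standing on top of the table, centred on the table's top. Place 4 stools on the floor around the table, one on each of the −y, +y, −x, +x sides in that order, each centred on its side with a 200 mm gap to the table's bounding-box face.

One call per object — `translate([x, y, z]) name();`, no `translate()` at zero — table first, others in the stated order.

table();
translate([609, 178, 728]) open_box();
translate([714, -555, 0]) stool();
translate([714, 795, 0]) stool();
translate([-457, 120, 0]) stool();
translate([1885, 120, 0]) stool();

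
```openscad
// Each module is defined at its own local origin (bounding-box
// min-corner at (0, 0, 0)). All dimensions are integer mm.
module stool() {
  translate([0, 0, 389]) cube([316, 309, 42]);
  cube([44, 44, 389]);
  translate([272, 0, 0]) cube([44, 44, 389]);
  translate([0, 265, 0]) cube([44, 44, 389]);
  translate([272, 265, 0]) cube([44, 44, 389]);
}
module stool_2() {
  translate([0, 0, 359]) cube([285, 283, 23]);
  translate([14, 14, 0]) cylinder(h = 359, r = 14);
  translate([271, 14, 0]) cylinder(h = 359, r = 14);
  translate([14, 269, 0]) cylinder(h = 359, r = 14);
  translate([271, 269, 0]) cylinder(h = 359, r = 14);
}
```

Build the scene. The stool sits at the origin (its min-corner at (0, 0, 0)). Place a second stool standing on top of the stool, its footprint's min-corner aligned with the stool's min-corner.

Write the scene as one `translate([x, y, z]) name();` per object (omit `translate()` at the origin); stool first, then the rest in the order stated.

stool();
translate([0, 0, 431]) stool_2();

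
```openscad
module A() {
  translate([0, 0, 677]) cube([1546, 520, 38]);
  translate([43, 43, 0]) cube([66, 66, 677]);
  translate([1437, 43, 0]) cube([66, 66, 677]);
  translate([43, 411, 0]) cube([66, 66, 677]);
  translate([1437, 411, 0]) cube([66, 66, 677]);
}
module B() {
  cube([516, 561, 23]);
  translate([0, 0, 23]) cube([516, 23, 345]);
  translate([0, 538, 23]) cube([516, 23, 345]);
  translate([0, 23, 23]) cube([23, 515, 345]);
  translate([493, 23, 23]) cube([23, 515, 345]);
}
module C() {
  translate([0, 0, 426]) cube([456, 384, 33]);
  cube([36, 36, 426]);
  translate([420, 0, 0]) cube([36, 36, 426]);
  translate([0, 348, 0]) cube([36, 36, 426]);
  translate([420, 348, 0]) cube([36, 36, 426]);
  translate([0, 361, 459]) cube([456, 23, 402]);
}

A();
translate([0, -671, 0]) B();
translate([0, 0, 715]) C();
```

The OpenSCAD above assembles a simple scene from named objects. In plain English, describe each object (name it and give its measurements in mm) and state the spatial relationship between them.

A is a table: top 1546 mm (x) × 520 mm (y), 38 mm thick, upper face at z = 715 mm, on four 66×66 mm square legs, each inset 43 mm from the nearest pair of top edges, running from z = 0 to the bottom of the top.

B is an open storage box with external size 516×561×368 mm and wall thickness 23 mm (the base is also 23 mm thick). The base covers the whole footprint; the four walls stand on the base, with the y-facing walls full-width and the x-facing walls fitting between their inner faces.

C is a chair. The seat is a 456×384×33 mm slab with its top at z = 459 mm, on four 36×36 mm corner legs (flush with the seat edges, standing on z = 0). A flat backrest 23 mm thick, 402 mm tall, spans the full seat width and rises from the seat top along its +y edge, rear face flush with the rear of the seat.

The open box is on the floor beside the table on its −y side. The chair is on top of the table.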